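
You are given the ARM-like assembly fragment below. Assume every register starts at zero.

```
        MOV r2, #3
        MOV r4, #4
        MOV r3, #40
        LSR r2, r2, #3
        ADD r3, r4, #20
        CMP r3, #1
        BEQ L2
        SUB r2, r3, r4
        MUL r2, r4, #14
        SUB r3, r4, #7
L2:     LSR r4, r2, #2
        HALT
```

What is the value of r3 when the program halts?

-3

MOV r2, #3 → r2=3
MOV r4, #4 → r4=4
MOV r3, #40 → r3=40
LSR r2, r2, #3 → r2=3>>3=0
ADD r3, r4, #20 → r3=4+20=24
CMP r3, #1  (cmp 24,1)
BEQ L2: not taken
SUB r2, r3, r4 → r2=24-4=20
MUL r2, r4, #14 → r2=4*14=56
SUB r3, r4, #7 → r3=4-7=-3
LSR r4, r2, #2 → r4=56>>2=14
halt.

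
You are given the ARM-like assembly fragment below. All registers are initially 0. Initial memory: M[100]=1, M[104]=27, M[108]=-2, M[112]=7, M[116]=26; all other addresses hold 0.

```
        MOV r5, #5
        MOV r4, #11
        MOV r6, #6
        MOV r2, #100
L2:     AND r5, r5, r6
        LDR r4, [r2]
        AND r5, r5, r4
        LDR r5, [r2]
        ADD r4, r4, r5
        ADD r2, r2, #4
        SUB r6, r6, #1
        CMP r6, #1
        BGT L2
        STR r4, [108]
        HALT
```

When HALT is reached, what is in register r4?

after MOV r5, #5: r5=5
after MOV r4, #11: r4=11
after MOV r6, #6: r6=6
after MOV r2, #100: r2=100
after AND r5, r5, r6: r5=5&6=4
after LDR r4, [r2]: r4=M[100]=1
after AND r5, r5, r4: r5=4&1=0
after LDR r5, [r2]: r5=M[100]=1
after ADD r4, r4, r5: r4=1+1=2
after ADD r2, r2, #4: r2=100+4=104
after SUB r6, r6, #1: r6=6-1=5
CMP r6, #1  (cmp 5,1)
BGT L2: taken
after AND r5, r5, r6: r5=1&5=1
after LDR r4, [r2]: r4=M[104]=27
after AND r5, r5, r4: r5=1&27=1
after LDR r5, [r2]: r5=M[104]=27
after ADD r4, r4, r5: r4=27+27=54
after ADD r2, r2, #4: r2=104+4=108
after SUB r6, r6, #1: r6=5-1=4
CMP r6, #1  (cmp 4,1)
BGT L2: taken
after AND r5, r5, r6: r5=27&4=0
after LDR r4, [r2]: r4=M[108]=-2
after AND r5, r5, r4: r5=0&(-2)=0
after LDR r5, [r2]: r5=M[108]=-2
after ADD r4, r4, r5: r4=(-2)+(-2)=-4
after ADD r2, r2, #4: r2=108+4=112
after SUB r6, r6, #1: r6=4-1=3
CMP r6, #1  (cmp 3,1)
BGT L2: taken
after AND r5, r5, r6: r5=(-2)&3=2
after LDR r4, [r2]: r4=M[112]=7
after AND r5, r5, r4: r5=2&7=2
after LDR r5, [r2]: r5=M[112]=7
after ADD r4, r4, r5: r4=7+7=14
after ADD r2, r2, #4: r2=112+4=116
after SUB r6, r6, #1: r6=3-1=2
CMP r6, #1  (cmp 2,1)
BGT L2: taken
after AND r5, r5, r6: r5=7&2=2
after LDR r4, [r2]: r4=M[116]=26
after AND r5, r5, r4: r5=2&26=2
after LDR r5, [r2]: r5=M[116]=26
after ADD r4, r4, r5: r4=26+26=52
after ADD r2, r2, #4: r2=116+4=120
after SUB r6, r6, #1: r6=2-1=1
CMP r6, #1  (cmp 1,1)
BGT L2: not taken
STR r4, [108] → M[108]=52
halt.

52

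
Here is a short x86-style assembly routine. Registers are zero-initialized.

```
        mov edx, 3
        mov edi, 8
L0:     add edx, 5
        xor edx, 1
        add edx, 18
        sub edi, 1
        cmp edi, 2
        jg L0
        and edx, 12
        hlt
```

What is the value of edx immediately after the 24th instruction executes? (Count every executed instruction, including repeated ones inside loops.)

99

after mov edx, 3: edx=3
after mov edi, 8: edi=8
after add edx, 5: edx=3+5=8
after xor edx, 1: edx=8^1=9
after add edx, 18: edx=9+18=27
after sub edi, 1: edi=8-1=7
cmp edi, 2  (cmp 7,2)
jg L0: taken
after add edx, 5: edx=27+5=32
after xor edx, 1: edx=32^1=33
after add edx, 18: edx=33+18=51
after sub edi, 1: edi=7-1=6
cmp edi, 2  (cmp 6,2)
jg L0: taken
after add edx, 5: edx=51+5=56
after xor edx, 1: edx=56^1=57
after add edx, 18: edx=57+18=75
after sub edi, 1: edi=6-1=5
cmp edi, 2  (cmp 5,2)
jg L0: taken
after add edx, 5: edx=75+5=80
after xor edx, 1: edx=80^1=81
after add edx, 18: edx=81+18=99
after sub edi, 1: edi=5-1=4
After step 24: edx = 99.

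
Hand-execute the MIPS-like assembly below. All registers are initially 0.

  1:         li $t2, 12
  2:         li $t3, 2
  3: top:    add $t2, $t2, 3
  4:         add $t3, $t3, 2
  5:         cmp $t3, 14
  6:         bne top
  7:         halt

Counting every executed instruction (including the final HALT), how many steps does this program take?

27

$t2=12
$t3=2
$t2=12+3=15
$t3=2+2=4
cmp $t3, 14  (cmp 4,14)
bne top: taken
$t2=15+3=18
$t3=4+2=6
cmp $t3, 14  (cmp 6,14)
bne top: taken
$t2=18+3=21
$t3=6+2=8
cmp $t3, 14  (cmp 8,14)
bne top: taken
$t2=21+3=24
$t3=8+2=10
cmp $t3, 14  (cmp 10,14)
bne top: taken
$t2=24+3=27
$t3=10+2=12
cmp $t3, 14  (cmp 12,14)
bne top: taken
$t2=27+3=30
$t3=12+2=14
cmp $t3, 14  (cmp 14,14)
bne top: not taken
halt.
Total executed instructions: 27.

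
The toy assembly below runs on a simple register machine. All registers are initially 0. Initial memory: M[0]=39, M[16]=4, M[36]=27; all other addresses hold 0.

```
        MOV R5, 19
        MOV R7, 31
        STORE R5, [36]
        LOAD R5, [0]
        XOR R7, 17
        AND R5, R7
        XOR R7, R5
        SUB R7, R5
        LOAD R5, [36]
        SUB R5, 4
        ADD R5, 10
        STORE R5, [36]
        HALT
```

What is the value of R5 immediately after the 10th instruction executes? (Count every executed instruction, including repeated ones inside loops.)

after MOV R5, 19: R5=19
after MOV R7, 31: R7=31
STORE R5, [36] → M[36]=19
after LOAD R5, [0]: R5=M[0]=39
after XOR R7, 17: R7=31^17=14
after AND R5, R7: R5=39&14=6
after XOR R7, R5: R7=14^6=8
after SUB R7, R5: R7=8-6=2
after LOAD R5, [36]: R5=M[36]=19
after SUB R5, 4: R5=19-4=15
After step 10: R5 = 15.

15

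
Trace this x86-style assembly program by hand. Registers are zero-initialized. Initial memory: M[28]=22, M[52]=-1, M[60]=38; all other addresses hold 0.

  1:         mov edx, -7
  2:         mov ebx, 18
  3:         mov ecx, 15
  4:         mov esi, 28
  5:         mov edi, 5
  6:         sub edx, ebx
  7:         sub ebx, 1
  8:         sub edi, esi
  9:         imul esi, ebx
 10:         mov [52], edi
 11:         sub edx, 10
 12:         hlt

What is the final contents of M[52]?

-23

mov edx, -7 → edx=-7
mov ebx, 18 → ebx=18
mov ecx, 15 → ecx=15
mov esi, 28 → esi=28
mov edi, 5 → edi=5
sub edx, ebx → edx=(-7)-18=-25
sub ebx, 1 → ebx=18-1=17
sub edi, esi → edi=5-28=-23
imul esi, ebx → esi=28*17=476
mov [52], edi → M[52]=-23
sub edx, 10 → edx=(-25)-10=-35
halt.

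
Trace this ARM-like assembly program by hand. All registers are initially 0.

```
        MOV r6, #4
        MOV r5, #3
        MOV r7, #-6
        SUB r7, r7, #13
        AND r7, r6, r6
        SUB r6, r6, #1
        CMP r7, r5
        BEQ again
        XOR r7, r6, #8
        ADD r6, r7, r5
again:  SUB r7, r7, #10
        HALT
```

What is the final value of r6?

MOV r6, #4 → r6=4
MOV r5, #3 → r5=3
MOV r7, #-6 → r7=-6
SUB r7, r7, #13 → r7=(-6)-13=-19
AND r7, r6, r6 → r7=4&4=4
SUB r6, r6, #1 → r6=4-1=3
CMP r7, r5  (cmp 4,3)
BEQ again: not taken
XOR r7, r6, #8 → r7=3^8=11
ADD r6, r7, r5 → r6=11+3=14
SUB r7, r7, #10 → r7=11-10=1
halt.

14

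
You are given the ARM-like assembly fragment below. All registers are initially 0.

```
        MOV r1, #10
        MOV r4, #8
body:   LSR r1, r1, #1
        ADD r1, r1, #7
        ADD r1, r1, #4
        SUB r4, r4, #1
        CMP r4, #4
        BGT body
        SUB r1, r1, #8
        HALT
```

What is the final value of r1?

13

r1=10
r4=8
r1=10>>1=5
r1=5+7=12
r1=12+4=16
r4=8-1=7
CMP r4, #4  (cmp 7,4)
BGT body: taken
r1=16>>1=8
r1=8+7=15
r1=15+4=19
r4=7-1=6
CMP r4, #4  (cmp 6,4)
BGT body: taken
r1=19>>1=9
r1=9+7=16
r1=16+4=20
r4=6-1=5
CMP r4, #4  (cmp 5,4)
BGT body: taken
r1=20>>1=10
r1=10+7=17
r1=17+4=21
r4=5-1=4
CMP r4, #4  (cmp 4,4)
BGT body: not taken
r1=21-8=13
halt.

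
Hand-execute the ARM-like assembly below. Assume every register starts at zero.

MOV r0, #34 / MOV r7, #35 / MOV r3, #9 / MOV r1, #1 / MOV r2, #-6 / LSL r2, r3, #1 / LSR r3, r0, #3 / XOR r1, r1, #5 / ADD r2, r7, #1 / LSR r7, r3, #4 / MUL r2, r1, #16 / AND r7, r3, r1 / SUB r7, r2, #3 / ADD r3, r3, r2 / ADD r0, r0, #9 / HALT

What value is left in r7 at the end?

61

r0=34
r7=35
r3=9
r1=1
r2=-6
r2=9<<1=18
r3=34>>3=4
r1=1^5=4
r2=35+1=36
r7=4>>4=0
r2=4*16=64
r7=4&4=4
r7=64-3=61
r3=4+64=68
r0=34+9=43
halt.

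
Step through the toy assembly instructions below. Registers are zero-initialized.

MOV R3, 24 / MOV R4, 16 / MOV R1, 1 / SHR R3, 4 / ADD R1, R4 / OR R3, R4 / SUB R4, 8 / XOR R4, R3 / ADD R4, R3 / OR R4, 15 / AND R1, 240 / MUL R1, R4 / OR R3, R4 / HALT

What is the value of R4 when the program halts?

47

after MOV R3, 24: R3=24
after MOV R4, 16: R4=16
after MOV R1, 1: R1=1
after SHR R3, 4: R3=24>>4=1
after ADD R1, R4: R1=1+16=17
after OR R3, R4: R3=1|16=17
after SUB R4, 8: R4=16-8=8
after XOR R4, R3: R4=8^17=25
after ADD R4, R3: R4=25+17=42
after OR R4, 15: R4=42|15=47
after AND R1, 240: R1=17&240=16
after MUL R1, R4: R1=16*47=752
after OR R3, R4: R3=17|47=63
halt.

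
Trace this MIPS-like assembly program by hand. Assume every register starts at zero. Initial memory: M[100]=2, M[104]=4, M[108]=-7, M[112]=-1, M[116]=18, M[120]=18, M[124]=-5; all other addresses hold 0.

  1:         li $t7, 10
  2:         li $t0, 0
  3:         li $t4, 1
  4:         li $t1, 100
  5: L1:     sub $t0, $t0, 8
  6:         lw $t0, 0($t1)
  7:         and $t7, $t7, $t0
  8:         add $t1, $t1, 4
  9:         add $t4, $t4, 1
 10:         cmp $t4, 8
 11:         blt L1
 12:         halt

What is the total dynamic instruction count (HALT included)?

li $t7, 10 → $t7=10
li $t0, 0 → $t0=0
li $t4, 1 → $t4=1
li $t1, 100 → $t1=100
sub $t0, $t0, 8 → $t0=0-8=-8
lw $t0, 0($t1) → $t0=M[100]=2
and $t7, $t7, $t0 → $t7=10&2=2
add $t1, $t1, 4 → $t1=100+4=104
add $t4, $t4, 1 → $t4=1+1=2
cmp $t4, 8  (cmp 2,8)
blt L1: taken
sub $t0, $t0, 8 → $t0=2-8=-6
lw $t0, 0($t1) → $t0=M[104]=4
and $t7, $t7, $t0 → $t7=2&4=0
add $t1, $t1, 4 → $t1=104+4=108
add $t4, $t4, 1 → $t4=2+1=3
cmp $t4, 8  (cmp 3,8)
blt L1: taken
sub $t0, $t0, 8 → $t0=4-8=-4
lw $t0, 0($t1) → $t0=M[108]=-7
and $t7, $t7, $t0 → $t7=0&(-7)=0
add $t1, $t1, 4 → $t1=108+4=112
add $t4, $t4, 1 → $t4=3+1=4
cmp $t4, 8  (cmp 4,8)
blt L1: taken
sub $t0, $t0, 8 → $t0=(-7)-8=-15
lw $t0, 0($t1) → $t0=M[112]=-1
and $t7, $t7, $t0 → $t7=0&(-1)=0
add $t1, $t1, 4 → $t1=112+4=116
add $t4, $t4, 1 → $t4=4+1=5
cmp $t4, 8  (cmp 5,8)
blt L1: taken
sub $t0, $t0, 8 → $t0=(-1)-8=-9
lw $t0, 0($t1) → $t0=M[116]=18
and $t7, $t7, $t0 → $t7=0&18=0
add $t1, $t1, 4 → $t1=116+4=120
add $t4, $t4, 1 → $t4=5+1=6
cmp $t4, 8  (cmp 6,8)
blt L1: taken
sub $t0, $t0, 8 → $t0=18-8=10
lw $t0, 0($t1) → $t0=M[120]=18
and $t7, $t7, $t0 → $t7=0&18=0
add $t1, $t1, 4 → $t1=120+4=124
add $t4, $t4, 1 → $t4=6+1=7
cmp $t4, 8  (cmp 7,8)
blt L1: taken
sub $t0, $t0, 8 → $t0=18-8=10
lw $t0, 0($t1) → $t0=M[124]=-5
and $t7, $t7, $t0 → $t7=0&(-5)=0
add $t1, $t1, 4 → $t1=124+4=128
add $t4, $t4, 1 → $t4=7+1=8
cmp $t4, 8  (cmp 8,8)
blt L1: not taken
halt.
Total executed instructions: 54.

54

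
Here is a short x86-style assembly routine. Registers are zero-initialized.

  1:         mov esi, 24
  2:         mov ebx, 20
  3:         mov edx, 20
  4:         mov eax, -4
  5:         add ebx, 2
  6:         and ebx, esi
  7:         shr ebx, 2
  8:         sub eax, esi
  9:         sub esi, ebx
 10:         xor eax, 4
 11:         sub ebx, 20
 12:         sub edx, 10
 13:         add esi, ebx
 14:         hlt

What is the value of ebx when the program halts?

mov esi, 24 → esi=24
mov ebx, 20 → ebx=20
mov edx, 20 → edx=20
mov eax, -4 → eax=-4
add ebx, 2 → ebx=20+2=22
and ebx, esi → ebx=22&24=16
shr ebx, 2 → ebx=16>>2=4
sub eax, esi → eax=(-4)-24=-28
sub esi, ebx → esi=24-4=20
xor eax, 4 → eax=(-28)^4=-32
sub ebx, 20 → ebx=4-20=-16
sub edx, 10 → edx=20-10=10
add esi, ebx → esi=20+(-16)=4
halt.

-16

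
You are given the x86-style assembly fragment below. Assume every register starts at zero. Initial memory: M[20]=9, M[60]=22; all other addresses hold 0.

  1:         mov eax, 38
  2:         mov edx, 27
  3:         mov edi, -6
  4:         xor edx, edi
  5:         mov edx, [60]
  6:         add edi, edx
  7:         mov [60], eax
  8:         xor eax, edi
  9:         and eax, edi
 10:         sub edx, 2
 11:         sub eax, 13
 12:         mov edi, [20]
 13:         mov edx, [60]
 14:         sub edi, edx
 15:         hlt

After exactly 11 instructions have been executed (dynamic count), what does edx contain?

mov eax, 38 → eax=38
mov edx, 27 → edx=27
mov edi, -6 → edi=-6
xor edx, edi → edx=27^(-6)=-31
mov edx, [60] → edx=M[60]=22
add edi, edx → edi=(-6)+22=16
mov [60], eax → M[60]=38
xor eax, edi → eax=38^16=54
and eax, edi → eax=54&16=16
sub edx, 2 → edx=22-2=20
sub eax, 13 → eax=16-13=3
After step 11: edx = 20.

20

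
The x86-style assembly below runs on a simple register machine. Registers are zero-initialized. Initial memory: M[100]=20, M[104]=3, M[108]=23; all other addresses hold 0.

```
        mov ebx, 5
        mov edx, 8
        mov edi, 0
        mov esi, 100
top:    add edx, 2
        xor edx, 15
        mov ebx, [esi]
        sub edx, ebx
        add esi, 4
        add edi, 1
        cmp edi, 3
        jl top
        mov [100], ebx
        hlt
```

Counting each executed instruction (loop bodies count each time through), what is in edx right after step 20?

-7

mov ebx, 5 → ebx=5
mov edx, 8 → edx=8
mov edi, 0 → edi=0
mov esi, 100 → esi=100
add edx, 2 → edx=8+2=10
xor edx, 15 → edx=10^15=5
mov ebx, [esi] → ebx=M[100]=20
sub edx, ebx → edx=5-20=-15
add esi, 4 → esi=100+4=104
add edi, 1 → edi=0+1=1
cmp edi, 3  (cmp 1,3)
jl top: taken
add edx, 2 → edx=(-15)+2=-13
xor edx, 15 → edx=(-13)^15=-4
mov ebx, [esi] → ebx=M[104]=3
sub edx, ebx → edx=(-4)-3=-7
add esi, 4 → esi=104+4=108
add edi, 1 → edi=1+1=2
cmp edi, 3  (cmp 2,3)
jl top: taken
After step 20: edx = -7.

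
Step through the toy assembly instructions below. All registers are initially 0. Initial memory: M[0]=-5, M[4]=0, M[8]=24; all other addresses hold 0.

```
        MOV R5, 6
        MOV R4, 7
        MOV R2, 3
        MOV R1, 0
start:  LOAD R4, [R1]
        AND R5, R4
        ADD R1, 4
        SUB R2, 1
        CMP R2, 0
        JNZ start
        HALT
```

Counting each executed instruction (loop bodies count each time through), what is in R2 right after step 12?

R5=6
R4=7
R2=3
R1=0
R4=M[0]=-5
R5=6&(-5)=2
R1=0+4=4
R2=3-1=2
CMP R2, 0  (cmp 2,0)
JNZ start: taken
R4=M[4]=0
R5=2&0=0
After step 12: R2 = 2.

2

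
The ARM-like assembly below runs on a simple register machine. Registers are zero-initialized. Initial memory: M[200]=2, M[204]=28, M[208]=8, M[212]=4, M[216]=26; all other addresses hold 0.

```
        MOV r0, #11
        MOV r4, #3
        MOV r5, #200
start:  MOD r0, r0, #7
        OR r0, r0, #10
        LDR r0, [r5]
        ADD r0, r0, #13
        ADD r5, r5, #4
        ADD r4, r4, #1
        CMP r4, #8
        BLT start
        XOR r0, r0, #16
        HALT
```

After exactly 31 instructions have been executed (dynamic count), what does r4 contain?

6

MOV r0, #11 → r0=11
MOV r4, #3 → r4=3
MOV r5, #200 → r5=200
MOD r0, r0, #7 → r0=11%7=4
OR r0, r0, #10 → r0=4|10=14
LDR r0, [r5] → r0=M[200]=2
ADD r0, r0, #13 → r0=2+13=15
ADD r5, r5, #4 → r5=200+4=204
ADD r4, r4, #1 → r4=3+1=4
CMP r4, #8  (cmp 4,8)
BLT start: taken
MOD r0, r0, #7 → r0=15%7=1
OR r0, r0, #10 → r0=1|10=11
LDR r0, [r5] → r0=M[204]=28
ADD r0, r0, #13 → r0=28+13=41
ADD r5, r5, #4 → r5=204+4=208
ADD r4, r4, #1 → r4=4+1=5
CMP r4, #8  (cmp 5,8)
BLT start: taken
MOD r0, r0, #7 → r0=41%7=6
OR r0, r0, #10 → r0=6|10=14
LDR r0, [r5] → r0=M[208]=8
ADD r0, r0, #13 → r0=8+13=21
ADD r5, r5, #4 → r5=208+4=212
ADD r4, r4, #1 → r4=5+1=6
CMP r4, #8  (cmp 6,8)
BLT start: taken
MOD r0, r0, #7 → r0=21%7=0
OR r0, r0, #10 → r0=0|10=10
LDR r0, [r5] → r0=M[212]=4
ADD r0, r0, #13 → r0=4+13=17
After step 31: r4 = 6.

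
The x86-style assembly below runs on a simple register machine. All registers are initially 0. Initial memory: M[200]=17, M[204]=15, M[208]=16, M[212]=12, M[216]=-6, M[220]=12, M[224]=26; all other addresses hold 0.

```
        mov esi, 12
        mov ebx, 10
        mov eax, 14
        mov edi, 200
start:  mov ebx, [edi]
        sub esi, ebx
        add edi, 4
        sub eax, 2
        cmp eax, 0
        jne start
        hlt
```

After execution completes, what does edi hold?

after mov esi, 12: esi=12
after mov ebx, 10: ebx=10
after mov eax, 14: eax=14
after mov edi, 200: edi=200
after mov ebx, [edi]: ebx=M[200]=17
after sub esi, ebx: esi=12-17=-5
after add edi, 4: edi=200+4=204
after sub eax, 2: eax=14-2=12
cmp eax, 0  (cmp 12,0)
jne start: taken
after mov ebx, [edi]: ebx=M[204]=15
after sub esi, ebx: esi=(-5)-15=-20
after add edi, 4: edi=204+4=208
after sub eax, 2: eax=12-2=10
cmp eax, 0  (cmp 10,0)
jne start: taken
after mov ebx, [edi]: ebx=M[208]=16
after sub esi, ebx: esi=(-20)-16=-36
after add edi, 4: edi=208+4=212
after sub eax, 2: eax=10-2=8
cmp eax, 0  (cmp 8,0)
jne start: taken
after mov ebx, [edi]: ebx=M[212]=12
after sub esi, ebx: esi=(-36)-12=-48
after add edi, 4: edi=212+4=216
after sub eax, 2: eax=8-2=6
cmp eax, 0  (cmp 6,0)
jne start: taken
after mov ebx, [edi]: ebx=M[216]=-6
after sub esi, ebx: esi=(-48)-(-6)=-42
after add edi, 4: edi=216+4=220
after sub eax, 2: eax=6-2=4
cmp eax, 0  (cmp 4,0)
jne start: taken
after mov ebx, [edi]: ebx=M[220]=12
after sub esi, ebx: esi=(-42)-12=-54
after add edi, 4: edi=220+4=224
after sub eax, 2: eax=4-2=2
cmp eax, 0  (cmp 2,0)
jne start: taken
after mov ebx, [edi]: ebx=M[224]=26
after sub esi, ebx: esi=(-54)-26=-80
after add edi, 4: edi=224+4=228
after sub eax, 2: eax=2-2=0
cmp eax, 0  (cmp 0,0)
jne start: not taken
halt.

228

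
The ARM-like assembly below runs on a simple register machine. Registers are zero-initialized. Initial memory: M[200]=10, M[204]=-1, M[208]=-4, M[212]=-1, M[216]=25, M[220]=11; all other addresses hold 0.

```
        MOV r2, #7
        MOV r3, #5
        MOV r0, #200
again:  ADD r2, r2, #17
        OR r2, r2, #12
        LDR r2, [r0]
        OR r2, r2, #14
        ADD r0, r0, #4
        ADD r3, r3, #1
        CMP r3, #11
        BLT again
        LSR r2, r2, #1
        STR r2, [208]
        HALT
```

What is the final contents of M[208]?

7

MOV r2, #7 → r2=7
MOV r3, #5 → r3=5
MOV r0, #200 → r0=200
ADD r2, r2, #17 → r2=7+17=24
OR r2, r2, #12 → r2=24|12=28
LDR r2, [r0] → r2=M[200]=10
OR r2, r2, #14 → r2=10|14=14
ADD r0, r0, #4 → r0=200+4=204
ADD r3, r3, #1 → r3=5+1=6
CMP r3, #11  (cmp 6,11)
BLT again: taken
ADD r2, r2, #17 → r2=14+17=31
OR r2, r2, #12 → r2=31|12=31
LDR r2, [r0] → r2=M[204]=-1
OR r2, r2, #14 → r2=(-1)|14=-1
ADD r0, r0, #4 → r0=204+4=208
ADD r3, r3, #1 → r3=6+1=7
CMP r3, #11  (cmp 7,11)
BLT again: taken
ADD r2, r2, #17 → r2=(-1)+17=16
OR r2, r2, #12 → r2=16|12=28
LDR r2, [r0] → r2=M[208]=-4
OR r2, r2, #14 → r2=(-4)|14=-2
ADD r0, r0, #4 → r0=208+4=212
ADD r3, r3, #1 → r3=7+1=8
CMP r3, #11  (cmp 8,11)
BLT again: taken
ADD r2, r2, #17 → r2=(-2)+17=15
OR r2, r2, #12 → r2=15|12=15
LDR r2, [r0] → r2=M[212]=-1
OR r2, r2, #14 → r2=(-1)|14=-1
ADD r0, r0, #4 → r0=212+4=216
ADD r3, r3, #1 → r3=8+1=9
CMP r3, #11  (cmp 9,11)
BLT again: taken
ADD r2, r2, #17 → r2=(-1)+17=16
OR r2, r2, #12 → r2=16|12=28
LDR r2, [r0] → r2=M[216]=25
OR r2, r2, #14 → r2=25|14=31
ADD r0, r0, #4 → r0=216+4=220
ADD r3, r3, #1 → r3=9+1=10
CMP r3, #11  (cmp 10,11)
BLT again: taken
ADD r2, r2, #17 → r2=31+17=48
OR r2, r2, #12 → r2=48|12=60
LDR r2, [r0] → r2=M[220]=11
OR r2, r2, #14 → r2=11|14=15
ADD r0, r0, #4 → r0=220+4=224
ADD r3, r3, #1 → r3=10+1=11
CMP r3, #11  (cmp 11,11)
BLT again: not taken
LSR r2, r2, #1 → r2=15>>1=7
STR r2, [208] → M[208]=7
halt.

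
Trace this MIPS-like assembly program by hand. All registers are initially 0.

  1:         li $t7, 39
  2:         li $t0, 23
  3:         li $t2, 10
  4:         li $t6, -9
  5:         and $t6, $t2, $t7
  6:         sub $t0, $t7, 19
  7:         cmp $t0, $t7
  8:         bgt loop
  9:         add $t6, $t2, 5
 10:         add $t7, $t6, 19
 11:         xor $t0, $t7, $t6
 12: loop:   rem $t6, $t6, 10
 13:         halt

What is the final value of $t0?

45

$t7=39
$t0=23
$t2=10
$t6=-9
$t6=10&39=2
$t0=39-19=20
cmp $t0, $t7  (cmp 20,39)
bgt loop: not taken
$t6=10+5=15
$t7=15+19=34
$t0=34^15=45
$t6=15%10=5
halt.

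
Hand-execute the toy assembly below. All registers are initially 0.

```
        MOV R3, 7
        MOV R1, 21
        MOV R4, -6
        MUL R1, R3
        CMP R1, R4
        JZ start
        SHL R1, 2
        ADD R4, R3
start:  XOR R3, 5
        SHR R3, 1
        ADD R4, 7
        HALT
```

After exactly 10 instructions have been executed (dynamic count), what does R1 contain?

R3=7
R1=21
R4=-6
R1=21*7=147
CMP R1, R4  (cmp 147,-6)
JZ start: not taken
R1=147<<2=588
R4=(-6)+7=1
R3=7^5=2
R3=2>>1=1
After step 10: R1 = 588.

588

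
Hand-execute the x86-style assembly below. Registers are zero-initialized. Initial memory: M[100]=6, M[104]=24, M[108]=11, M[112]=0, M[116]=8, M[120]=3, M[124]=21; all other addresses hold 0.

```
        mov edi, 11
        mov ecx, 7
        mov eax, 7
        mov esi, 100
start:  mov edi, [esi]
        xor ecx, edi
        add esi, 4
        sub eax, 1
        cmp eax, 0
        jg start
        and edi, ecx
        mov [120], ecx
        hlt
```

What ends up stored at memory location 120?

12

mov edi, 11 → edi=11
mov ecx, 7 → ecx=7
mov eax, 7 → eax=7
mov esi, 100 → esi=100
mov edi, [esi] → edi=M[100]=6
xor ecx, edi → ecx=7^6=1
add esi, 4 → esi=100+4=104
sub eax, 1 → eax=7-1=6
cmp eax, 0  (cmp 6,0)
jg start: taken
mov edi, [esi] → edi=M[104]=24
xor ecx, edi → ecx=1^24=25
add esi, 4 → esi=104+4=108
sub eax, 1 → eax=6-1=5
cmp eax, 0  (cmp 5,0)
jg start: taken
mov edi, [esi] → edi=M[108]=11
xor ecx, edi → ecx=25^11=18
add esi, 4 → esi=108+4=112
sub eax, 1 → eax=5-1=4
cmp eax, 0  (cmp 4,0)
jg start: taken
mov edi, [esi] → edi=M[112]=0
xor ecx, edi → ecx=18^0=18
add esi, 4 → esi=112+4=116
sub eax, 1 → eax=4-1=3
cmp eax, 0  (cmp 3,0)
jg start: taken
mov edi, [esi] → edi=M[116]=8
xor ecx, edi → ecx=18^8=26
add esi, 4 → esi=116+4=120
sub eax, 1 → eax=3-1=2
cmp eax, 0  (cmp 2,0)
jg start: taken
mov edi, [esi] → edi=M[120]=3
xor ecx, edi → ecx=26^3=25
add esi, 4 → esi=120+4=124
sub eax, 1 → eax=2-1=1
cmp eax, 0  (cmp 1,0)
jg start: taken
mov edi, [esi] → edi=M[124]=21
xor ecx, edi → ecx=25^21=12
add esi, 4 → esi=124+4=128
sub eax, 1 → eax=1-1=0
cmp eax, 0  (cmp 0,0)
jg start: not taken
and edi, ecx → edi=21&12=4
mov [120], ecx → M[120]=12
halt.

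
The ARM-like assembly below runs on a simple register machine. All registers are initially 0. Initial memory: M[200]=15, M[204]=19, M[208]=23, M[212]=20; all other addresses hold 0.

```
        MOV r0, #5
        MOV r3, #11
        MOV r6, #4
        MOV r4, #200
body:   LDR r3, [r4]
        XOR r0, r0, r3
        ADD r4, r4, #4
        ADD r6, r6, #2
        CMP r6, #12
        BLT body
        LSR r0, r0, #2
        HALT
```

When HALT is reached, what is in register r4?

after MOV r0, #5: r0=5
after MOV r3, #11: r3=11
after MOV r6, #4: r6=4
after MOV r4, #200: r4=200
after LDR r3, [r4]: r3=M[200]=15
after XOR r0, r0, r3: r0=5^15=10
after ADD r4, r4, #4: r4=200+4=204
after ADD r6, r6, #2: r6=4+2=6
CMP r6, #12  (cmp 6,12)
BLT body: taken
after LDR r3, [r4]: r3=M[204]=19
after XOR r0, r0, r3: r0=10^19=25
after ADD r4, r4, #4: r4=204+4=208
after ADD r6, r6, #2: r6=6+2=8
CMP r6, #12  (cmp 8,12)
BLT body: taken
after LDR r3, [r4]: r3=M[208]=23
after XOR r0, r0, r3: r0=25^23=14
after ADD r4, r4, #4: r4=208+4=212
after ADD r6, r6, #2: r6=8+2=10
CMP r6, #12  (cmp 10,12)
BLT body: taken
after LDR r3, [r4]: r3=M[212]=20
after XOR r0, r0, r3: r0=14^20=26
after ADD r4, r4, #4: r4=212+4=216
after ADD r6, r6, #2: r6=10+2=12
CMP r6, #12  (cmp 12,12)
BLT body: not taken
after LSR r0, r0, #2: r0=26>>2=6
halt.

216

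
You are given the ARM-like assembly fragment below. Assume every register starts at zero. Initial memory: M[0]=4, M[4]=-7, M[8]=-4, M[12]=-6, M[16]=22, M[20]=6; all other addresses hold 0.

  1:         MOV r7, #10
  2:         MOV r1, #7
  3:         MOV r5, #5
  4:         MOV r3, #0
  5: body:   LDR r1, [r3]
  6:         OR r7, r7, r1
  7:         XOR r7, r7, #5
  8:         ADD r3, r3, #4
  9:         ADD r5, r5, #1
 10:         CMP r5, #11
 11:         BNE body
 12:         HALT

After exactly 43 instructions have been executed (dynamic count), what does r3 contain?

24

r7=10
r1=7
r5=5
r3=0
r1=M[0]=4
r7=10|4=14
r7=14^5=11
r3=0+4=4
r5=5+1=6
CMP r5, #11  (cmp 6,11)
BNE body: taken
r1=M[4]=-7
r7=11|(-7)=-5
r7=(-5)^5=-2
r3=4+4=8
r5=6+1=7
CMP r5, #11  (cmp 7,11)
BNE body: taken
r1=M[8]=-4
r7=(-2)|(-4)=-2
r7=(-2)^5=-5
r3=8+4=12
r5=7+1=8
CMP r5, #11  (cmp 8,11)
BNE body: taken
r1=M[12]=-6
r7=(-5)|(-6)=-5
r7=(-5)^5=-2
r3=12+4=16
r5=8+1=9
CMP r5, #11  (cmp 9,11)
BNE body: taken
r1=M[16]=22
r7=(-2)|22=-2
r7=(-2)^5=-5
r3=16+4=20
r5=9+1=10
CMP r5, #11  (cmp 10,11)
BNE body: taken
r1=M[20]=6
r7=(-5)|6=-1
r7=(-1)^5=-6
r3=20+4=24
After step 43: r3 = 24.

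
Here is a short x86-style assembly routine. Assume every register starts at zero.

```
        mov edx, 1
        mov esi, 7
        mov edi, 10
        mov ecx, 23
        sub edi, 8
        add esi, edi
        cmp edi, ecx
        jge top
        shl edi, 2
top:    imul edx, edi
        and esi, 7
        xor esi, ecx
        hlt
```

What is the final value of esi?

22

mov edx, 1 → edx=1
mov esi, 7 → esi=7
mov edi, 10 → edi=10
mov ecx, 23 → ecx=23
sub edi, 8 → edi=10-8=2
add esi, edi → esi=7+2=9
cmp edi, ecx  (cmp 2,23)
jge top: not taken
shl edi, 2 → edi=2<<2=8
imul edx, edi → edx=1*8=8
and esi, 7 → esi=9&7=1
xor esi, ecx → esi=1^23=22
halt.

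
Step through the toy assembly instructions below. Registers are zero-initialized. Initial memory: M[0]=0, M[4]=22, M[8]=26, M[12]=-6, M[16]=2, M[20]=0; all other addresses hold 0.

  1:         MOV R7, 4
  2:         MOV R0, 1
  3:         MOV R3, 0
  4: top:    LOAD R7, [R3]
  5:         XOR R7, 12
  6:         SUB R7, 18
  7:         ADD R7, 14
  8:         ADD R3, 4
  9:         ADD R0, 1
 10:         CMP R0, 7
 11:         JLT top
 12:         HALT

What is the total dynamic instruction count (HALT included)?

52

R7=4
R0=1
R3=0
R7=M[0]=0
R7=0^12=12
R7=12-18=-6
R7=(-6)+14=8
R3=0+4=4
R0=1+1=2
CMP R0, 7  (cmp 2,7)
JLT top: taken
R7=M[4]=22
R7=22^12=26
R7=26-18=8
R7=8+14=22
R3=4+4=8
R0=2+1=3
CMP R0, 7  (cmp 3,7)
JLT top: taken
R7=M[8]=26
R7=26^12=22
R7=22-18=4
R7=4+14=18
R3=8+4=12
R0=3+1=4
CMP R0, 7  (cmp 4,7)
JLT top: taken
R7=M[12]=-6
R7=(-6)^12=-10
R7=(-10)-18=-28
R7=(-28)+14=-14
R3=12+4=16
R0=4+1=5
CMP R0, 7  (cmp 5,7)
JLT top: taken
R7=M[16]=2
R7=2^12=14
R7=14-18=-4
R7=(-4)+14=10
R3=16+4=20
R0=5+1=6
CMP R0, 7  (cmp 6,7)
JLT top: taken
R7=M[20]=0
R7=0^12=12
R7=12-18=-6
R7=(-6)+14=8
R3=20+4=24
R0=6+1=7
CMP R0, 7  (cmp 7,7)
JLT top: not taken
halt.
Total executed instructions: 52.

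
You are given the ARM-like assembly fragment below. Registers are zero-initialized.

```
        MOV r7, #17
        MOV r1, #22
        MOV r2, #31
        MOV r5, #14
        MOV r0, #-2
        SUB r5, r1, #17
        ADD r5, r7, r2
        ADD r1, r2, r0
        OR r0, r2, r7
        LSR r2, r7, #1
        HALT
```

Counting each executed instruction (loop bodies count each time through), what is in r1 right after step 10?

MOV r7, #17 → r7=17
MOV r1, #22 → r1=22
MOV r2, #31 → r2=31
MOV r5, #14 → r5=14
MOV r0, #-2 → r0=-2
SUB r5, r1, #17 → r5=22-17=5
ADD r5, r7, r2 → r5=17+31=48
ADD r1, r2, r0 → r1=31+(-2)=29
OR r0, r2, r7 → r0=31|17=31
LSR r2, r7, #1 → r2=17>>1=8
After step 10: r1 = 29.

29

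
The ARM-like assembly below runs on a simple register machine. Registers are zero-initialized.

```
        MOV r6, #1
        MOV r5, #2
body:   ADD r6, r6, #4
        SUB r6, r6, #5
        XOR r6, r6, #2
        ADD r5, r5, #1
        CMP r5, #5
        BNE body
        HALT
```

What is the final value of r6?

r6=1
r5=2
r6=1+4=5
r6=5-5=0
r6=0^2=2
r5=2+1=3
CMP r5, #5  (cmp 3,5)
BNE body: taken
r6=2+4=6
r6=6-5=1
r6=1^2=3
r5=3+1=4
CMP r5, #5  (cmp 4,5)
BNE body: taken
r6=3+4=7
r6=7-5=2
r6=2^2=0
r5=4+1=5
CMP r5, #5  (cmp 5,5)
BNE body: not taken
halt.

0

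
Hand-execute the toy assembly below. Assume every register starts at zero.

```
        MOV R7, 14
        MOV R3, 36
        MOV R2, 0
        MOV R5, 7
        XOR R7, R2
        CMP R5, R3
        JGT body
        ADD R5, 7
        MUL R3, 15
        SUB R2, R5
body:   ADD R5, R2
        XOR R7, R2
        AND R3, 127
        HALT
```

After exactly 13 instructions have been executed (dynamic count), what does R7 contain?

-4

after MOV R7, 14: R7=14
after MOV R3, 36: R3=36
after MOV R2, 0: R2=0
after MOV R5, 7: R5=7
after XOR R7, R2: R7=14^0=14
CMP R5, R3  (cmp 7,36)
JGT body: not taken
after ADD R5, 7: R5=7+7=14
after MUL R3, 15: R3=36*15=540
after SUB R2, R5: R2=0-14=-14
after ADD R5, R2: R5=14+(-14)=0
after XOR R7, R2: R7=14^(-14)=-4
after AND R3, 127: R3=540&127=28
After step 13: R7 = -4.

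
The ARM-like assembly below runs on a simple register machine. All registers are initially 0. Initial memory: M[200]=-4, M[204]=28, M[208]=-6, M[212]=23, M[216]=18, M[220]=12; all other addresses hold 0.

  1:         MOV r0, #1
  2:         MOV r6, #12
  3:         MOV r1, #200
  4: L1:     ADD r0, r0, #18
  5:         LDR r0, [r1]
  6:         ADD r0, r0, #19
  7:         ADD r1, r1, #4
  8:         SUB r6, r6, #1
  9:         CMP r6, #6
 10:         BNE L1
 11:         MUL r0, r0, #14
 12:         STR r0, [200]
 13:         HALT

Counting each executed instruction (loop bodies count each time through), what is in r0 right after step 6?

r0=1
r6=12
r1=200
r0=1+18=19
r0=M[200]=-4
r0=(-4)+19=15
After step 6: r0 = 15.

15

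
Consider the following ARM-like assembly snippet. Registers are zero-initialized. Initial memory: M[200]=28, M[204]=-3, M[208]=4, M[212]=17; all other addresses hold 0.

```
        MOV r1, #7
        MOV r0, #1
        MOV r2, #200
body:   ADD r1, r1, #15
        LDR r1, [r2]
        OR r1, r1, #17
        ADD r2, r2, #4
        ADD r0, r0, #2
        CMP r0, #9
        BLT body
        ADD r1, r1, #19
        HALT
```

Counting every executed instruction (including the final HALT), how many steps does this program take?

after MOV r1, #7: r1=7
after MOV r0, #1: r0=1
after MOV r2, #200: r2=200
after ADD r1, r1, #15: r1=7+15=22
after LDR r1, [r2]: r1=M[200]=28
after OR r1, r1, #17: r1=28|17=29
after ADD r2, r2, #4: r2=200+4=204
after ADD r0, r0, #2: r0=1+2=3
CMP r0, #9  (cmp 3,9)
BLT body: taken
after ADD r1, r1, #15: r1=29+15=44
after LDR r1, [r2]: r1=M[204]=-3
after OR r1, r1, #17: r1=(-3)|17=-3
after ADD r2, r2, #4: r2=204+4=208
after ADD r0, r0, #2: r0=3+2=5
CMP r0, #9  (cmp 5,9)
BLT body: taken
after ADD r1, r1, #15: r1=(-3)+15=12
after LDR r1, [r2]: r1=M[208]=4
after OR r1, r1, #17: r1=4|17=21
after ADD r2, r2, #4: r2=208+4=212
after ADD r0, r0, #2: r0=5+2=7
CMP r0, #9  (cmp 7,9)
BLT body: taken
after ADD r1, r1, #15: r1=21+15=36
after LDR r1, [r2]: r1=M[212]=17
after OR r1, r1, #17: r1=17|17=17
after ADD r2, r2, #4: r2=212+4=216
after ADD r0, r0, #2: r0=7+2=9
CMP r0, #9  (cmp 9,9)
BLT body: not taken
after ADD r1, r1, #19: r1=17+19=36
halt.
Total executed instructions: 33.

33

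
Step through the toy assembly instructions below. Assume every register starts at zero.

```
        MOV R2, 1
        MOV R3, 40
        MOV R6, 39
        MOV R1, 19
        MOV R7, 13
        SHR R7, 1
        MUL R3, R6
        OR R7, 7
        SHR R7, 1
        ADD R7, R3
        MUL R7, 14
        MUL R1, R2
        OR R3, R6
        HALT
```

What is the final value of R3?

1599

MOV R2, 1 → R2=1
MOV R3, 40 → R3=40
MOV R6, 39 → R6=39
MOV R1, 19 → R1=19
MOV R7, 13 → R7=13
SHR R7, 1 → R7=13>>1=6
MUL R3, R6 → R3=40*39=1560
OR R7, 7 → R7=6|7=7
SHR R7, 1 → R7=7>>1=3
ADD R7, R3 → R7=3+1560=1563
MUL R7, 14 → R7=1563*14=21882
MUL R1, R2 → R1=19*1=19
OR R3, R6 → R3=1560|39=1599
halt.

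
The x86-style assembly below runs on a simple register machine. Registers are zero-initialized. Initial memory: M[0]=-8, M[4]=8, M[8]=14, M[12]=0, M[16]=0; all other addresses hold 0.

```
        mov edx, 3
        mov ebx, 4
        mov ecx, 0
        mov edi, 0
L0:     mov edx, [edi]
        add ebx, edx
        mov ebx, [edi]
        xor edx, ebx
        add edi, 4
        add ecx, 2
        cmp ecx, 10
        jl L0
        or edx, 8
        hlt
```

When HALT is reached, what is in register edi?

20

edx=3
ebx=4
ecx=0
edi=0
edx=M[0]=-8
ebx=4+(-8)=-4
ebx=M[0]=-8
edx=(-8)^(-8)=0
edi=0+4=4
ecx=0+2=2
cmp ecx, 10  (cmp 2,10)
jl L0: taken
edx=M[4]=8
ebx=(-8)+8=0
ebx=M[4]=8
edx=8^8=0
edi=4+4=8
ecx=2+2=4
cmp ecx, 10  (cmp 4,10)
jl L0: taken
edx=M[8]=14
ebx=8+14=22
ebx=M[8]=14
edx=14^14=0
edi=8+4=12
ecx=4+2=6
cmp ecx, 10  (cmp 6,10)
jl L0: taken
edx=M[12]=0
ebx=14+0=14
ebx=M[12]=0
edx=0^0=0
edi=12+4=16
ecx=6+2=8
cmp ecx, 10  (cmp 8,10)
jl L0: taken
edx=M[16]=0
ebx=0+0=0
ebx=M[16]=0
edx=0^0=0
edi=16+4=20
ecx=8+2=10
cmp ecx, 10  (cmp 10,10)
jl L0: not taken
edx=0|8=8
halt.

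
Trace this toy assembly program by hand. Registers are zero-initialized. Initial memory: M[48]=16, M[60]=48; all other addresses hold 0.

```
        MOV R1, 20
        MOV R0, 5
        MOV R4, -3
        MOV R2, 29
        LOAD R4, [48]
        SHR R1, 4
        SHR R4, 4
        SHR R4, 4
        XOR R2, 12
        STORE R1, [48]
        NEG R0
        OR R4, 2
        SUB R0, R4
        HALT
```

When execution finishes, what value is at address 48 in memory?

1

after MOV R1, 20: R1=20
after MOV R0, 5: R0=5
after MOV R4, -3: R4=-3
after MOV R2, 29: R2=29
after LOAD R4, [48]: R4=M[48]=16
after SHR R1, 4: R1=20>>4=1
after SHR R4, 4: R4=16>>4=1
after SHR R4, 4: R4=1>>4=0
after XOR R2, 12: R2=29^12=17
STORE R1, [48] → M[48]=1
after NEG R0: R0=-(5)=-5
after OR R4, 2: R4=0|2=2
after SUB R0, R4: R0=(-5)-2=-7
halt.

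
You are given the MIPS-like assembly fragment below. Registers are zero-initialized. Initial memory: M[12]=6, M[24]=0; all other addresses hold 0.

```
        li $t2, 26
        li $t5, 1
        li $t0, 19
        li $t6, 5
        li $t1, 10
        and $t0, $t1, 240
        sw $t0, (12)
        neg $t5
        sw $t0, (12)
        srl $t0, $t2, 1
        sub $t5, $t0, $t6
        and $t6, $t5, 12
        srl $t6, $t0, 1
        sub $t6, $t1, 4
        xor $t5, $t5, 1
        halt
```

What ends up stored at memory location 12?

after li $t2, 26: $t2=26
after li $t5, 1: $t5=1
after li $t0, 19: $t0=19
after li $t6, 5: $t6=5
after li $t1, 10: $t1=10
after and $t0, $t1, 240: $t0=10&240=0
sw $t0, (12) → M[12]=0
after neg $t5: $t5=-(1)=-1
sw $t0, (12) → M[12]=0
after srl $t0, $t2, 1: $t0=26>>1=13
after sub $t5, $t0, $t6: $t5=13-5=8
after and $t6, $t5, 12: $t6=8&12=8
after srl $t6, $t0, 1: $t6=13>>1=6
after sub $t6, $t1, 4: $t6=10-4=6
after xor $t5, $t5, 1: $t5=8^1=9
halt.

0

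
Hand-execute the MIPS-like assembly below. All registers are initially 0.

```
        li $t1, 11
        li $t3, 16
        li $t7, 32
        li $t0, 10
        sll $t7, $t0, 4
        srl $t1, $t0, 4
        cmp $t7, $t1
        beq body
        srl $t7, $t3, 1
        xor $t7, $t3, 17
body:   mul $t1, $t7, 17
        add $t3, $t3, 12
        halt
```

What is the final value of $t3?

28

after li $t1, 11: $t1=11
after li $t3, 16: $t3=16
after li $t7, 32: $t7=32
after li $t0, 10: $t0=10
after sll $t7, $t0, 4: $t7=10<<4=160
after srl $t1, $t0, 4: $t1=10>>4=0
cmp $t7, $t1  (cmp 160,0)
beq body: not taken
after srl $t7, $t3, 1: $t7=16>>1=8
after xor $t7, $t3, 17: $t7=16^17=1
after mul $t1, $t7, 17: $t1=1*17=17
after add $t3, $t3, 12: $t3=16+12=28
halt.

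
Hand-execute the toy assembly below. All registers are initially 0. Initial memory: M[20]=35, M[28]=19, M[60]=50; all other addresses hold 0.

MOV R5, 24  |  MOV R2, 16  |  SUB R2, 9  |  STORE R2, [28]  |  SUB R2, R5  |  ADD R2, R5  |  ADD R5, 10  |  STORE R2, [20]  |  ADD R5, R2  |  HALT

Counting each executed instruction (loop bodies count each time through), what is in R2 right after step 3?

R5=24
R2=16
R2=16-9=7
After step 3: R2 = 7.

7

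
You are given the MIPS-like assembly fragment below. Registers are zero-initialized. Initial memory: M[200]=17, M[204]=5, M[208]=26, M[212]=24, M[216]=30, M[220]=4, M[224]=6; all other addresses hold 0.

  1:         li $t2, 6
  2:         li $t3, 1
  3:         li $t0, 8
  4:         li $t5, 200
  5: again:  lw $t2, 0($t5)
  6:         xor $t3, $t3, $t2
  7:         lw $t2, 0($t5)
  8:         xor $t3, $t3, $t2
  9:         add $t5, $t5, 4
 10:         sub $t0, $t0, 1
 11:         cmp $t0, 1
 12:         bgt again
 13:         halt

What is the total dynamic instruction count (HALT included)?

61

after li $t2, 6: $t2=6
after li $t3, 1: $t3=1
after li $t0, 8: $t0=8
after li $t5, 200: $t5=200
after lw $t2, 0($t5): $t2=M[200]=17
after xor $t3, $t3, $t2: $t3=1^17=16
after lw $t2, 0($t5): $t2=M[200]=17
after xor $t3, $t3, $t2: $t3=16^17=1
after add $t5, $t5, 4: $t5=200+4=204
after sub $t0, $t0, 1: $t0=8-1=7
cmp $t0, 1  (cmp 7,1)
bgt again: taken
after lw $t2, 0($t5): $t2=M[204]=5
after xor $t3, $t3, $t2: $t3=1^5=4
after lw $t2, 0($t5): $t2=M[204]=5
after xor $t3, $t3, $t2: $t3=4^5=1
after add $t5, $t5, 4: $t5=204+4=208
after sub $t0, $t0, 1: $t0=7-1=6
cmp $t0, 1  (cmp 6,1)
bgt again: taken
after lw $t2, 0($t5): $t2=M[208]=26
after xor $t3, $t3, $t2: $t3=1^26=27
after lw $t2, 0($t5): $t2=M[208]=26
after xor $t3, $t3, $t2: $t3=27^26=1
after add $t5, $t5, 4: $t5=208+4=212
after sub $t0, $t0, 1: $t0=6-1=5
cmp $t0, 1  (cmp 5,1)
bgt again: taken
after lw $t2, 0($t5): $t2=M[212]=24
after xor $t3, $t3, $t2: $t3=1^24=25
after lw $t2, 0($t5): $t2=M[212]=24
after xor $t3, $t3, $t2: $t3=25^24=1
after add $t5, $t5, 4: $t5=212+4=216
after sub $t0, $t0, 1: $t0=5-1=4
cmp $t0, 1  (cmp 4,1)
bgt again: taken
after lw $t2, 0($t5): $t2=M[216]=30
after xor $t3, $t3, $t2: $t3=1^30=31
after lw $t2, 0($t5): $t2=M[216]=30
after xor $t3, $t3, $t2: $t3=31^30=1
after add $t5, $t5, 4: $t5=216+4=220
after sub $t0, $t0, 1: $t0=4-1=3
cmp $t0, 1  (cmp 3,1)
bgt again: taken
after lw $t2, 0($t5): $t2=M[220]=4
after xor $t3, $t3, $t2: $t3=1^4=5
after lw $t2, 0($t5): $t2=M[220]=4
after xor $t3, $t3, $t2: $t3=5^4=1
after add $t5, $t5, 4: $t5=220+4=224
after sub $t0, $t0, 1: $t0=3-1=2
cmp $t0, 1  (cmp 2,1)
bgt again: taken
after lw $t2, 0($t5): $t2=M[224]=6
after xor $t3, $t3, $t2: $t3=1^6=7
after lw $t2, 0($t5): $t2=M[224]=6
after xor $t3, $t3, $t2: $t3=7^6=1
after add $t5, $t5, 4: $t5=224+4=228
after sub $t0, $t0, 1: $t0=2-1=1
cmp $t0, 1  (cmp 1,1)
bgt again: not taken
halt.
Total executed instructions: 61.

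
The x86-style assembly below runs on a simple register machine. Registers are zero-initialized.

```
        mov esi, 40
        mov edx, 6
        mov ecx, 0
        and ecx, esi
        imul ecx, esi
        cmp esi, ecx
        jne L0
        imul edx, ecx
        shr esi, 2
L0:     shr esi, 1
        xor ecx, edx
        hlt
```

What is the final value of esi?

after mov esi, 40: esi=40
after mov edx, 6: edx=6
after mov ecx, 0: ecx=0
after and ecx, esi: ecx=0&40=0
after imul ecx, esi: ecx=0*40=0
cmp esi, ecx  (cmp 40,0)
jne L0: taken
after shr esi, 1: esi=40>>1=20
after xor ecx, edx: ecx=0^6=6
halt.

20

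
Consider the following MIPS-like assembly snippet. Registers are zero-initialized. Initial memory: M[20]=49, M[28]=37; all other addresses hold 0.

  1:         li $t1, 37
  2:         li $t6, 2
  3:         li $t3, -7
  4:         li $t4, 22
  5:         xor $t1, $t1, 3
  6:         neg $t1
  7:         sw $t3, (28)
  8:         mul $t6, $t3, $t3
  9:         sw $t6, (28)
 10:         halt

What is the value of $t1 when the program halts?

-38

li $t1, 37 → $t1=37
li $t6, 2 → $t6=2
li $t3, -7 → $t3=-7
li $t4, 22 → $t4=22
xor $t1, $t1, 3 → $t1=37^3=38
neg $t1 → $t1=-(38)=-38
sw $t3, (28) → M[28]=-7
mul $t6, $t3, $t3 → $t6=(-7)*(-7)=49
sw $t6, (28) → M[28]=49
halt.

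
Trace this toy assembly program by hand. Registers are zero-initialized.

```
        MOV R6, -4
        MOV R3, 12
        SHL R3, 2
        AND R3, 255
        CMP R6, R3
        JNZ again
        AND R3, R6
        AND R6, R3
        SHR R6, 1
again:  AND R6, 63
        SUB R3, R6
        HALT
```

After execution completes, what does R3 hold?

MOV R6, -4 → R6=-4
MOV R3, 12 → R3=12
SHL R3, 2 → R3=12<<2=48
AND R3, 255 → R3=48&255=48
CMP R6, R3  (cmp -4,48)
JNZ again: taken
AND R6, 63 → R6=(-4)&63=60
SUB R3, R6 → R3=48-60=-12
halt.

-12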